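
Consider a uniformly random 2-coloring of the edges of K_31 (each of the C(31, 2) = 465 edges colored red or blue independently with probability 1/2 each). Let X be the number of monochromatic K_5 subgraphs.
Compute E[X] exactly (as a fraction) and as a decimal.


Let X = Σ_S X_S over the C(31, 5) = 169911 subsets S of size 5, where X_S = 1 if the K_5 on S is monochromatic.
For a fixed S, the K_5 on S has C(5, 2) = 10 edges. P[all 10 edges red] = (1/2)^10, and likewise for blue, so P[monochromatic] = 2·(1/2)^10 = 2^{1 − 10} = 1/512.
Summing: E[X] = C(31, 5) · 2^{1 − 10} = 169911 · 1/512 = 169911/512.
Numerically: E[X] ≈ 331.8574.

E[X] = C(31,5)·2^(1−C(5,2)) = 169911/512 ≈ 331.8574.


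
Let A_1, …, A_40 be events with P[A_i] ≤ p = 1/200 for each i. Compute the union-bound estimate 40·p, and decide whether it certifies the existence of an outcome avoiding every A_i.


Union bound: P[∪_{i=1}^{40} A_i] ≤ Σ_i P[A_i] ≤ 40·p = 40·(1/200) = 1/5.
Numerically: 1/5 ≈ 0.200000.
Is 1/5 < 1? YES.
Since P[∪ A_i] ≤ 1/5 < 1, the complement has P[∩ A_i^c] ≥ 1 − 1/5 = 4/5 > 0, so some outcome avoids every A_i.

40·p = 1/5 ≈ 0.200000; existence CERTIFIED by the union bound.


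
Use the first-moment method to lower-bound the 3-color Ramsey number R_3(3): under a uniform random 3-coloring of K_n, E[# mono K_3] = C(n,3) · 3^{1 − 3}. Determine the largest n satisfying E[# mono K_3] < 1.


We need C(n, 3) · 3^{1 − 3} < 1, i.e. C(n, 3) < 3^{3 − 1} = 9.
Check values of n near the boundary:
  n = 3: C(3, 3) = 1; 1 < 9? YES
  n = 4: C(4, 3) = 4; 4 < 9? YES
  n = 5: C(5, 3) = 10; 10 < 9? NO
  n = 6: C(6, 3) = 20; 20 < 9? NO
The largest n with C(n, 3) < 9 is n = 4 (where E[X] = 4/9 ≈ 0.44444). Hence R_3(3) > 4, i.e. R_3(3) ≥ 5.

Largest n = 4; hence R_3(3) > 4.


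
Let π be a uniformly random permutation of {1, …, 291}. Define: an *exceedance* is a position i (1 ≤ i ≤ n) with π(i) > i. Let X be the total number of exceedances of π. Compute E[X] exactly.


Write X = Σ_{i=1}^{291} X_i, where X_i = 1_{π(i) > i}.
For each fixed i, π(i) is uniform over {1, …, 291} (marginal of a uniform permutation), so P[π(i) > i] = (n − i)/n. Summing: Σ_{i=1}^{291} (n − i)/n = (0 + 1 + … + 290)/291 = 291(291 − 1)/(2·291) = (291 − 1)/2.
Hence E[X] = Σ_{i=1}^{291} (291 − i)/291 = 145 ≈ 145.000.

E[X] = 145 = 145.000.


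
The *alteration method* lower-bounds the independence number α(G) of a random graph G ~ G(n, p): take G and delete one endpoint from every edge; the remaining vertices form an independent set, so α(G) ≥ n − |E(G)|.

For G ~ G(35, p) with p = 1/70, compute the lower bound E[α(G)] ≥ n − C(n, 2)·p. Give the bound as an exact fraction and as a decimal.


E[|E(G)|] = C(35, 2)·p = 595 · (1/70) = 17/2.
E[α(G)] ≥ n − E[|E(G)|] = 35 − 17/2 = 53/2.
Numerically: ≈ 26.500000.
(This is only a lower bound; the true E[α(G)] may be larger.)

E[α(G)] ≥ 53/2 ≈ 26.500000.


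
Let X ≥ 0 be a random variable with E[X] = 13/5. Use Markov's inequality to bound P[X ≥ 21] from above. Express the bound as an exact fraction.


μ = E[X] = 13/5, a = 21.
Markov: P[X ≥ 21] ≤ μ/a = (13/5)/21 = 13/105.
Numerically: ≈ 0.124.
(Since a = 21 > μ = 2.600, the bound 13/105 is < 1 and informative.)

P[X ≥ 21] ≤ 13/105 ≈ 0.124.


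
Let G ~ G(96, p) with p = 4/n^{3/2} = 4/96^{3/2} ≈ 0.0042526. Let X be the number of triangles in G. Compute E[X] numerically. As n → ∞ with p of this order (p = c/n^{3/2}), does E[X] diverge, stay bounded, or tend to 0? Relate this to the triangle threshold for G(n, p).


Number of potential triangles: C(96, 3) = 142880.
Each occurs with probability p³ ≈ (0.0042526)³ ≈ 7.6905859e-08.
By linearity: E[X] = C(96, 3)·p³ ≈ 142880 · 7.6905859e-08 ≈ 0.01099.
Since α = 3/2 > 1, p = c/n^{3/2} = o(1/n) is below the triangle threshold p ~ 1/n. Asymptotically E[X] ~ (c³/6)·n^{3(1−α)} = (4³/6)·n^{-1.5} → 0, so by Markov's inequality G has no triangles w.h.p.

E[X] ≈ 0.01099; in regime p = Θ(1/n^{3/2}) E[X] tends to 0 (below the triangle threshold p ~ 1/n).


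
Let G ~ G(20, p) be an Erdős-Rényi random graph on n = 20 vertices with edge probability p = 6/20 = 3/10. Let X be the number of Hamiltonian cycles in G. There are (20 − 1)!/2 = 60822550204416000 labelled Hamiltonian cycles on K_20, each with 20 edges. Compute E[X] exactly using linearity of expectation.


K_20 has (20 − 1)!/2 = 60822550204416000 labelled Hamiltonian cycles.
For each such Hamiltonian cycle H, let X_H = 1 if all 20 edges of H are present in G. Then P[X_H = 1] = p^{20} = (3/10)^{20} = 3486784401/100000000000000000000.
Summing the indicators: E[X] = Σ_H E[X_H] = 60822550204416000 · p^{20} = 60822550204416000 · 3486784401/100000000000000000000 = 51776152168407487821/24414062500000.
Numerically: E[X] ≈ 2.12075e+06.

E[X] = 60822550204416000 · (3/10)^{20} = 51776152168407487821/24414062500000 ≈ 2.12075e+06.


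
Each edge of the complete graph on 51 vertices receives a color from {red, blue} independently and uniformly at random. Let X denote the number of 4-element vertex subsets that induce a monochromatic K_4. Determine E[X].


Let X = Σ_S X_S over the C(51, 4) = 249900 subsets S of size 4, where X_S = 1 if the K_4 on S is monochromatic.
For a fixed S, the K_4 on S has C(4, 2) = 6 edges. P[all 6 edges red] = (1/2)^6, and likewise for blue, so P[monochromatic] = 2·(1/2)^6 = 2^{1 − 6} = 1/32.
Summing: E[X] = C(51, 4) · 2^{1 − 6} = 249900 · 1/32 = 62475/8.
Numerically: E[X] ≈ 7809.375.

E[X] = C(51,4)·2^(1−C(4,2)) = 62475/8 ≈ 7809.375.


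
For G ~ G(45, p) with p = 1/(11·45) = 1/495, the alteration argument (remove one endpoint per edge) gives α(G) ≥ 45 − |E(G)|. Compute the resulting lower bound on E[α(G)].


E[|E(G)|] = C(45, 2)·p = 990 · (1/495) = 2.
E[α(G)] ≥ n − E[|E(G)|] = 45 − 2 = 43.
Numerically: ≈ 43.000000.
(This is only a lower bound; the true E[α(G)] may be larger.)

E[α(G)] ≥ 43 ≈ 43.000000.


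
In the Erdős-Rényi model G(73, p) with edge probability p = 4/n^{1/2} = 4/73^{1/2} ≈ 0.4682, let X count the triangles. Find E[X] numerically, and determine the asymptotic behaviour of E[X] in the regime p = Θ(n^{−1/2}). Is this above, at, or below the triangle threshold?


Number of potential triangles: C(73, 3) = 62196.
Each occurs with probability p³ ≈ (0.4682)³ ≈ 1.026114e-01.
By linearity: E[X] = C(73, 3)·p³ ≈ 62196 · 1.026114e-01 ≈ 6382.0197.
Since α = 1/2 < 1, p = c/n^{1/2} ≫ 1/n is above the triangle threshold p ~ 1/n. Asymptotically E[X] ~ (c³/6)·n^{3(1−α)} = (4³/6)·n^{1.5} → ∞; triangles are abundant w.h.p.

E[X] ≈ 6382.0197; in regime p = Θ(1/n^{1/2}) E[X] diverges (above the triangle threshold p ~ 1/n).


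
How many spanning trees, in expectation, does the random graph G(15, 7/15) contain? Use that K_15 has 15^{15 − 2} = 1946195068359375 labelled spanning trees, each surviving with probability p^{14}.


K_15 has 15^{15 − 2} = 1946195068359375 labelled spanning trees.
For each such spanning tree H, let X_H = 1 if all 14 edges of H are present in G. Then P[X_H = 1] = p^{14} = (7/15)^{14} = 678223072849/29192926025390625.
By linearity: E[X] = Σ_H E[X_H] = 1946195068359375 · p^{14} = 1946195068359375 · 678223072849/29192926025390625 = 678223072849/15.
Numerically: E[X] ≈ 4.521e+10.

E[X] = 1946195068359375 · (7/15)^{14} = 678223072849/15 ≈ 4.521e+10.


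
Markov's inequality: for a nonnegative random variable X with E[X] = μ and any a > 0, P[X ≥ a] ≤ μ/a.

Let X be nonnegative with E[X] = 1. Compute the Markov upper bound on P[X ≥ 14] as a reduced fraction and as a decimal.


μ = E[X] = 1, a = 14.
Markov: P[X ≥ 14] ≤ μ/a = (1)/14 = 1/14.
Numerically: ≈ 0.0714.
(Since a = 14 > μ = 1.0000, the bound 1/14 is < 1 and informative.)

P[X ≥ 14] ≤ 1/14 ≈ 0.0714.


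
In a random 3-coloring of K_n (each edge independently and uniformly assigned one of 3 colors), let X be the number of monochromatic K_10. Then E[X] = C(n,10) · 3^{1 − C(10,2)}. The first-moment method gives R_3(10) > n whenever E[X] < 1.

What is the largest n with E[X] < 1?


We need C(n, 10) · 3^{1 − 45} < 1, i.e. C(n, 10) < 3^{45 − 1} = 984770902183611232881.
Check values of n near the boundary:
  n = 572: C(572, 10) = 954640815642161682606; 954640815642161682606 < 984770902183611232881? YES
  n = 573: C(573, 10) = 971597135635805762226; 971597135635805762226 < 984770902183611232881? YES
  n = 574: C(574, 10) = 988824035203816502691; 988824035203816502691 < 984770902183611232881? NO
The largest n with C(n, 10) < 984770902183611232881 is n = 573 (where E[X] = 35985079097622435638/36472996377170786403 ≈ 0.9866). Hence R_3(10) > 573, i.e. R_3(10) ≥ 574.

Largest n = 573; hence R_3(10) > 573.


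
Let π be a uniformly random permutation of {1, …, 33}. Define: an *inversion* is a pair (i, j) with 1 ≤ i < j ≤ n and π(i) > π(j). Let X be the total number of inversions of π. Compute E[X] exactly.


Write X = Σ X_I over the C(33, 2) = 528 pairs i < j, with X_I the indicator of one inversion.
There are 528 indicators.
For each fixed pair i < j, the values π(i) and π(j) are two distinct elements of {1, …, 33} in uniformly random order; by symmetry P[π(i) > π(j)] = 1/2.
By linearity: E[X] = 528 · (1/2) = C(33, 2) · (1/2) = 528/2 = 264 ≈ 264.00000.

E[X] = 264 = 264.00000.


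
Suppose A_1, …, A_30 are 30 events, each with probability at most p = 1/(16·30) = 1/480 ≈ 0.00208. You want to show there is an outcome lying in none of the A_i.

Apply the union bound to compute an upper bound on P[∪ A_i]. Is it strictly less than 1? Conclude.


Union bound: P[∪_{i=1}^{30} A_i] ≤ Σ_i P[A_i] ≤ 30·p = 30·(1/480) = 1/16.
Numerically: 1/16 ≈ 0.06250.
Is 1/16 < 1? YES.
Since P[∪ A_i] ≤ 1/16 < 1, the complement has P[∩ A_i^c] ≥ 1 − 1/16 = 15/16 > 0, so some outcome avoids every A_i.

30·p = 1/16 ≈ 0.06250; existence CERTIFIED by the union bound.


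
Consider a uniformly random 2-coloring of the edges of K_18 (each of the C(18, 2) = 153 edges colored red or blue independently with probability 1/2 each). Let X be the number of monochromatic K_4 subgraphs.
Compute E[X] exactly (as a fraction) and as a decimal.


Let X = Σ_S X_S over the C(18, 4) = 3060 subsets S of size 4, where X_S = 1 if the K_4 on S is monochromatic.
For a fixed S, the K_4 on S has C(4, 2) = 6 edges. P[all 6 edges red] = (1/2)^6, and likewise for blue, so P[monochromatic] = 2·(1/2)^6 = 2^{1 − 6} = 1/32.
By linearity of expectation: E[X] = C(18, 4) · 2^{1 − 6} = 3060 · 1/32 = 765/8.
Numerically: E[X] ≈ 95.625.

E[X] = C(18,4)·2^(1−C(4,2)) = 765/8 ≈ 95.625.


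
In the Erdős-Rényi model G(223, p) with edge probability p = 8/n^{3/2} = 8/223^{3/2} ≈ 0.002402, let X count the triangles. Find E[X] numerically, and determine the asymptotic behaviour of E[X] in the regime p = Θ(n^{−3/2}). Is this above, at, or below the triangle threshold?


Number of potential triangles: C(223, 3) = 1823471.
Each occurs with probability p³ ≈ (0.002402)³ ≈ 1.386430e-08.
By linearity: E[X] = C(223, 3)·p³ ≈ 1823471 · 1.386430e-08 ≈ 0.0253.
Since α = 3/2 > 1, p = c/n^{3/2} = o(1/n) is below the triangle threshold p ~ 1/n. Asymptotically E[X] ~ (c³/6)·n^{3(1−α)} = (8³/6)·n^{-1.5} → 0, so by Markov's inequality G has no triangles w.h.p.

E[X] ≈ 0.0253; in regime p = Θ(1/n^{3/2}) E[X] tends to 0 (below the triangle threshold p ~ 1/n).


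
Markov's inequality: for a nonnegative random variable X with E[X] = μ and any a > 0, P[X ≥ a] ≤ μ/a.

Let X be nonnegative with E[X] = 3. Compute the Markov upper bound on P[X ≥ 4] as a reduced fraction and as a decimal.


μ = E[X] = 3, a = 4.
Markov: P[X ≥ 4] ≤ μ/a = (3)/4 = 3/4.
Numerically: ≈ 0.750.
(Since a = 4 > μ = 3.000, the bound 3/4 is < 1 and informative.)

P[X ≥ 4] ≤ 3/4 ≈ 0.750.


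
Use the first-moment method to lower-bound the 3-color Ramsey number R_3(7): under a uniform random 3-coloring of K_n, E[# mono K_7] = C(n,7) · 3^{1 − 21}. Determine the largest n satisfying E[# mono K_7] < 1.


We need C(n, 7) · 3^{1 − 21} < 1, i.e. C(n, 7) < 3^{21 − 1} = 3486784401.
Check values of n near the boundary:
  n = 76: C(76, 7) = 2186189400; 2186189400 < 3486784401? YES
  n = 77: C(77, 7) = 2404808340; 2404808340 < 3486784401? YES
  n = 78: C(78, 7) = 2641902120; 2641902120 < 3486784401? YES
  n = 79: C(79, 7) = 2898753715; 2898753715 < 3486784401? YES
  n = 80: C(80, 7) = 3176716400; 3176716400 < 3486784401? YES
  n = 81: C(81, 7) = 3477216600; 3477216600 < 3486784401? YES
  n = 82: C(82, 7) = 3801756816; 3801756816 < 3486784401? NO
The largest n with C(n, 7) < 3486784401 is n = 81 (where E[X] = 42928600/43046721 ≈ 0.997). Hence R_3(7) > 81, i.e. R_3(7) ≥ 82.

Largest n = 81; hence R_3(7) > 81.


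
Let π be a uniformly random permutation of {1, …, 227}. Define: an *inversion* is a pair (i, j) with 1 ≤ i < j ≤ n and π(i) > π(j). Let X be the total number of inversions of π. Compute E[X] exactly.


Write X = Σ X_I over the C(227, 2) = 25651 pairs i < j, with X_I the indicator of one inversion.
There are 25651 indicators.
For each fixed pair i < j, the values π(i) and π(j) are two distinct elements of {1, …, 227} in uniformly random order; by symmetry P[π(i) > π(j)] = 1/2.
By linearity: E[X] = 25651 · (1/2) = C(227, 2) · (1/2) = 25651/2 = 25651/2 ≈ 12825.500000.

E[X] = 25651/2 = 12825.500000.


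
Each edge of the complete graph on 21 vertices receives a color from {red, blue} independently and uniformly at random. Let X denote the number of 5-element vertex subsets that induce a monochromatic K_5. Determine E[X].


Let X = Σ_S X_S over the C(21, 5) = 20349 subsets S of size 5, where X_S = 1 if the K_5 on S is monochromatic.
For a fixed S, the K_5 on S has C(5, 2) = 10 edges. P[all 10 edges red] = (1/2)^10, and likewise for blue, so P[monochromatic] = 2·(1/2)^10 = 2^{1 − 10} = 1/512.
Summing: E[X] = C(21, 5) · 2^{1 − 10} = 20349 · 1/512 = 20349/512.
Numerically: E[X] ≈ 39.744.

E[X] = C(21,5)·2^(1−C(5,2)) = 20349/512 ≈ 39.744.


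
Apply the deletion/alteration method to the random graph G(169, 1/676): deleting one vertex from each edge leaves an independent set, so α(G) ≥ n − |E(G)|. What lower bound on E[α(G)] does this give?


E[|E(G)|] = C(169, 2)·p = 14196 · (1/676) = 21.
E[α(G)] ≥ n − E[|E(G)|] = 169 − 21 = 148.
Numerically: ≈ 148.000.
(This is only a lower bound; the true E[α(G)] may be larger.)

E[α(G)] ≥ 148 ≈ 148.000.


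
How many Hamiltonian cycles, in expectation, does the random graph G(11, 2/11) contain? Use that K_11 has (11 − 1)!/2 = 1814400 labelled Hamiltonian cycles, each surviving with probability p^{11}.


K_11 has (11 − 1)!/2 = 1814400 labelled Hamiltonian cycles.
For each such Hamiltonian cycle H, let X_H = 1 if all 11 edges of H are present in G. Then P[X_H = 1] = p^{11} = (2/11)^{11} = 2048/285311670611.
By linearity of expectation: E[X] = Σ_H E[X_H] = 1814400 · p^{11} = 1814400 · 2048/285311670611 = 3715891200/285311670611.
Numerically: E[X] ≈ 0.013.

E[X] = 1814400 · (2/11)^{11} = 3715891200/285311670611 ≈ 0.013.


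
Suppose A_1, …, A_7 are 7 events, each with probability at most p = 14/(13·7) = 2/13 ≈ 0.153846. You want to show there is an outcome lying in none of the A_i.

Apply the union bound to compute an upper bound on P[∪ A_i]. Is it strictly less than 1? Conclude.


Union bound: P[∪_{i=1}^{7} A_i] ≤ Σ_i P[A_i] ≤ 7·p = 7·(2/13) = 14/13.
Numerically: 14/13 ≈ 1.076923.
Is 14/13 < 1? NO.
Since the bound 14/13 is ≥ 1, the union bound is uninformative here; it does NOT by itself certify existence.

7·p = 14/13 ≈ 1.076923; existence NOT certified by the union bound.


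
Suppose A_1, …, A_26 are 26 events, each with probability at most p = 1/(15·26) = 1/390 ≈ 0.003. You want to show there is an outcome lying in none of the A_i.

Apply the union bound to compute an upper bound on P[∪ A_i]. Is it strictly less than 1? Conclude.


Union bound: P[∪_{i=1}^{26} A_i] ≤ Σ_i P[A_i] ≤ 26·p = 26·(1/390) = 1/15.
Numerically: 1/15 ≈ 0.067.
Is 1/15 < 1? YES.
Since P[∪ A_i] ≤ 1/15 < 1, the complement has P[∩ A_i^c] ≥ 1 − 1/15 = 14/15 > 0, so some outcome avoids every A_i.

26·p = 1/15 ≈ 0.067; existence CERTIFIED by the union bound.


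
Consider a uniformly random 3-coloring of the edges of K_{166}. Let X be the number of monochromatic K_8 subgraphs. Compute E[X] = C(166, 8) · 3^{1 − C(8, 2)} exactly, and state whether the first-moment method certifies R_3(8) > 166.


E[X] = C(166, 8) · 3^{1 − 28} = 12049276177620 · 3^{−27} = 12049276177620/7625597484987.
As a reduced fraction: E[X] = 148756496020/94143178827 ≈ 1.580.
Is E[X] < 1? NO.
Since E[X] ≥ 1, the first-moment bound is inconclusive at n = 166; it does NOT by itself certify R_3(8) > 166.

E[X] = 148756496020/94143178827 ≈ 1.580; E[X] ≥ 1; first-moment method inconclusive here.


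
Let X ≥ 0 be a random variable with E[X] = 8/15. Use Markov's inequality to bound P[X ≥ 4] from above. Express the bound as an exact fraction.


μ = E[X] = 8/15, a = 4.
Markov: P[X ≥ 4] ≤ μ/a = (8/15)/4 = 2/15.
Numerically: ≈ 0.13333.
(Since a = 4 > μ = 0.53333, the bound 2/15 is < 1 and informative.)

P[X ≥ 4] ≤ 2/15 ≈ 0.13333.


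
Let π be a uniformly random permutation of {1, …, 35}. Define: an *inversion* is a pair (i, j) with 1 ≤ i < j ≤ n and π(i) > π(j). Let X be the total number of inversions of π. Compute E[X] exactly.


Write X = Σ X_I over the C(35, 2) = 595 pairs i < j, with X_I the indicator of one inversion.
There are 595 indicators.
For each fixed pair i < j, the values π(i) and π(j) are two distinct elements of {1, …, 35} in uniformly random order; by symmetry P[π(i) > π(j)] = 1/2.
By linearity: E[X] = 595 · (1/2) = C(35, 2) · (1/2) = 595/2 = 595/2 ≈ 297.500.

E[X] = 595/2 = 297.500.


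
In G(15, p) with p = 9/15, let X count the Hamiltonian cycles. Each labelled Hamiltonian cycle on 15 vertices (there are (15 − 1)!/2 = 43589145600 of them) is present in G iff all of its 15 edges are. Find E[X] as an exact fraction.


K_15 has (15 − 1)!/2 = 43589145600 labelled Hamiltonian cycles.
For each such Hamiltonian cycle H, let X_H = 1 if all 15 edges of H are present in G. Then P[X_H = 1] = p^{15} = (3/5)^{15} = 14348907/30517578125.
By linearity of expectation: E[X] = Σ_H E[X_H] = 43589145600 · p^{15} = 43589145600 · 14348907/30517578125 = 25018263856954368/1220703125.
Numerically: E[X] ≈ 2.049e+07.

E[X] = 43589145600 · (3/5)^{15} = 25018263856954368/1220703125 ≈ 2.049e+07.


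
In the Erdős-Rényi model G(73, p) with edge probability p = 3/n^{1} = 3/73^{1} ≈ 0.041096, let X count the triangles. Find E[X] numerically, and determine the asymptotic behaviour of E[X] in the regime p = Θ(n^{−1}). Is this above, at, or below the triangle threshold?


Number of potential triangles: C(73, 3) = 62196.
Each occurs with probability p³ ≈ (0.041096)³ ≈ 6.9405707e-05.
By linearity: E[X] = C(73, 3)·p³ ≈ 62196 · 6.9405707e-05 ≈ 4.31676.
Here α = 1, so p = 3/n is exactly at the triangle threshold p ~ 1/n. Asymptotically E[X] → c³/6 = 3³/6 = 9/2 ≈ 4.50000, a bounded constant. In this regime the triangle count is asymptotically Poisson(c³/6).

E[X] ≈ 4.31676; in regime p = Θ(1/n^{1}) E[X] stays bounded (at the triangle threshold p ~ 1/n).


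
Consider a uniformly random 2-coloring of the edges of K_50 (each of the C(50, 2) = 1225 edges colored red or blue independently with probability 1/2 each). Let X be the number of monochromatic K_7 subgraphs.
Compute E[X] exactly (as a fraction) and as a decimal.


Let X = Σ_S X_S over the C(50, 7) = 99884400 subsets S of size 7, where X_S = 1 if the K_7 on S is monochromatic.
For a fixed S, the K_7 on S has C(7, 2) = 21 edges. P[all 21 edges red] = (1/2)^21, and likewise for blue, so P[monochromatic] = 2·(1/2)^21 = 2^{1 − 21} = 1/1048576.
Summing: E[X] = C(50, 7) · 2^{1 − 21} = 99884400 · 1/1048576 = 6242775/65536.
Numerically: E[X] ≈ 95.2572.

E[X] = C(50,7)·2^(1−C(7,2)) = 6242775/65536 ≈ 95.2572.


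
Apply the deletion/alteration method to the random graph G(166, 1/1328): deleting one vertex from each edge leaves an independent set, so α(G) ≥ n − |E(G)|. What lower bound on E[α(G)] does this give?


E[|E(G)|] = C(166, 2)·p = 13695 · (1/1328) = 165/16.
E[α(G)] ≥ n − E[|E(G)|] = 166 − 165/16 = 2491/16.
Numerically: ≈ 155.688.
(This is only a lower bound; the true E[α(G)] may be larger.)

E[α(G)] ≥ 2491/16 ≈ 155.688.


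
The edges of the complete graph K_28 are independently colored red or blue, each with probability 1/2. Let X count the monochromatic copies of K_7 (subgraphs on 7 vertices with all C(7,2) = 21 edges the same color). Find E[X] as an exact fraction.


Let X = Σ_S X_S over the C(28, 7) = 1184040 subsets S of size 7, where X_S = 1 if the K_7 on S is monochromatic.
For a fixed S, the K_7 on S has C(7, 2) = 21 edges. P[all 21 edges red] = (1/2)^21, and likewise for blue, so P[monochromatic] = 2·(1/2)^21 = 2^{1 − 21} = 1/1048576.
By linearity of expectation: E[X] = C(28, 7) · 2^{1 − 21} = 1184040 · 1/1048576 = 148005/131072.
Numerically: E[X] ≈ 1.1292.

E[X] = C(28,7)·2^(1−C(7,2)) = 148005/131072 ≈ 1.1292.


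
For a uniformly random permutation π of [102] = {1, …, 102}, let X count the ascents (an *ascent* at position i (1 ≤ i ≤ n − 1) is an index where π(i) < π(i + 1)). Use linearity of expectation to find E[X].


Write X = Σ X_I over i = 1, …, 101, with X_I the indicator of one ascent.
There are 101 indicators.
For each fixed i, the pair (π(i), π(i+1)) is a uniformly random ordered pair of distinct values from {1, …, 102}; by symmetry P[π(i) < π(i+1)] = 1/2.
By linearity: E[X] = 101 · (1/2) = (102 − 1) · (1/2) = 101/2 ≈ 50.500.

E[X] = 101/2 = 50.500.


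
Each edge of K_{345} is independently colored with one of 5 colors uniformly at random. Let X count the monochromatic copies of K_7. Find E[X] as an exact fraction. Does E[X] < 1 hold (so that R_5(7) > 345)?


E[X] = C(345, 7) · 5^{1 − 21} = 108567596033820 · 5^{−20} = 108567596033820/95367431640625.
As a reduced fraction: E[X] = 21713519206764/19073486328125 ≈ 1.138414.
Is E[X] < 1? NO.
Since E[X] ≥ 1, the first-moment bound is inconclusive at n = 345; it does NOT by itself certify R_5(7) > 345.

E[X] = 21713519206764/19073486328125 ≈ 1.138414; E[X] ≥ 1; first-moment method inconclusive here.


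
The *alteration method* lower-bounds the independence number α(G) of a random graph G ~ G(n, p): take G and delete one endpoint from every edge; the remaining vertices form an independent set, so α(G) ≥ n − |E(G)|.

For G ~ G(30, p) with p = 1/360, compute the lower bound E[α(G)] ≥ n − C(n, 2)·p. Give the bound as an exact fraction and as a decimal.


E[|E(G)|] = C(30, 2)·p = 435 · (1/360) = 29/24.
E[α(G)] ≥ n − E[|E(G)|] = 30 − 29/24 = 691/24.
Numerically: ≈ 28.792.
(This is only a lower bound; the true E[α(G)] may be larger.)

E[α(G)] ≥ 691/24 ≈ 28.792.


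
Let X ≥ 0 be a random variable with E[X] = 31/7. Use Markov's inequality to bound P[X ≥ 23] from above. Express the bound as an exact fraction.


μ = E[X] = 31/7, a = 23.
Markov: P[X ≥ 23] ≤ μ/a = (31/7)/23 = 31/161.
Numerically: ≈ 0.192547.
(Since a = 23 > μ = 4.428571, the bound 31/161 is < 1 and informative.)

P[X ≥ 23] ≤ 31/161 ≈ 0.192547.


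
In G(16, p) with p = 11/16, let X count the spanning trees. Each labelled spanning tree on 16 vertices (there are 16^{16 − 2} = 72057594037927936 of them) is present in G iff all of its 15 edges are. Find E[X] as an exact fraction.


K_16 has 16^{16 − 2} = 72057594037927936 labelled spanning trees.
For each such spanning tree H, let X_H = 1 if all 15 edges of H are present in G. Then P[X_H = 1] = p^{15} = (11/16)^{15} = 4177248169415651/1152921504606846976.
By linearity of expectation: E[X] = Σ_H E[X_H] = 72057594037927936 · p^{15} = 72057594037927936 · 4177248169415651/1152921504606846976 = 4177248169415651/16.
Numerically: E[X] ≈ 2.6108e+14.

E[X] = 72057594037927936 · (11/16)^{15} = 4177248169415651/16 ≈ 2.6108e+14.


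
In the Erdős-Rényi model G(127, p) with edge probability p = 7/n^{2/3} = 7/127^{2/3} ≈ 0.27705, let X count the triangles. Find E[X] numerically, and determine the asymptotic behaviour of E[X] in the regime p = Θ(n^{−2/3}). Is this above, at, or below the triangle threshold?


Number of potential triangles: C(127, 3) = 333375.
Each occurs with probability p³ ≈ (0.27705)³ ≈ 2.1266043e-02.
By linearity: E[X] = C(127, 3)·p³ ≈ 333375 · 2.1266043e-02 ≈ 7089.56693.
Since α = 2/3 < 1, p = c/n^{2/3} ≫ 1/n is above the triangle threshold p ~ 1/n. Asymptotically E[X] ~ (c³/6)·n^{3(1−α)} = (7³/6)·n^{1} → ∞; triangles are abundant w.h.p.

E[X] ≈ 7089.56693; in regime p = Θ(1/n^{2/3}) E[X] diverges (above the triangle threshold p ~ 1/n).


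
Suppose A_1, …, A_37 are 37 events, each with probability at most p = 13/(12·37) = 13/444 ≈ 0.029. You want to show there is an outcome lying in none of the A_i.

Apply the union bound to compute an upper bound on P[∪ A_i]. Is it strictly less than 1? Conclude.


Union bound: P[∪_{i=1}^{37} A_i] ≤ Σ_i P[A_i] ≤ 37·p = 37·(13/444) = 13/12.
Numerically: 13/12 ≈ 1.083.
Is 13/12 < 1? NO.
Since the bound 13/12 is ≥ 1, the union bound is uninformative here; it does NOT by itself certify existence.

37·p = 13/12 ≈ 1.083; existence NOT certified by the union bound.


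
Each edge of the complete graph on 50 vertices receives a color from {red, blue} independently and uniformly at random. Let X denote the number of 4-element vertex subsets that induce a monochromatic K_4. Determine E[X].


Let X = Σ_S X_S over the C(50, 4) = 230300 subsets S of size 4, where X_S = 1 if the K_4 on S is monochromatic.
For a fixed S, the K_4 on S has C(4, 2) = 6 edges. P[all 6 edges red] = (1/2)^6, and likewise for blue, so P[monochromatic] = 2·(1/2)^6 = 2^{1 − 6} = 1/32.
Summing: E[X] = C(50, 4) · 2^{1 − 6} = 230300 · 1/32 = 57575/8.
Numerically: E[X] ≈ 7196.875.

E[X] = C(50,4)·2^(1−C(4,2)) = 57575/8 ≈ 7196.875.


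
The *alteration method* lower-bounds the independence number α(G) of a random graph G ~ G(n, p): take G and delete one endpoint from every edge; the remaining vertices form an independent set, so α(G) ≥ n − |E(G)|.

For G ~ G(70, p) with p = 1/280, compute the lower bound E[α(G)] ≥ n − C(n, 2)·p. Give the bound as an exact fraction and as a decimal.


E[|E(G)|] = C(70, 2)·p = 2415 · (1/280) = 69/8.
E[α(G)] ≥ n − E[|E(G)|] = 70 − 69/8 = 491/8.
Numerically: ≈ 61.375000.
(This is only a lower bound; the true E[α(G)] may be larger.)

E[α(G)] ≥ 491/8 ≈ 61.375000.


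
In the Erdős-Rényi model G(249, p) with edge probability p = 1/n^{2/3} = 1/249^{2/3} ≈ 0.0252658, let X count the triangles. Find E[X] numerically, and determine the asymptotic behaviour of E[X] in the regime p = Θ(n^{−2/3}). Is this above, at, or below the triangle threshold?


Number of potential triangles: C(249, 3) = 2542124.
Each occurs with probability p³ ≈ (0.0252658)³ ≈ 1.61287721e-05.
By linearity: E[X] = C(249, 3)·p³ ≈ 2542124 · 1.61287721e-05 ≈ 41.001339.
Since α = 2/3 < 1, p = c/n^{2/3} ≫ 1/n is above the triangle threshold p ~ 1/n. Asymptotically E[X] ~ (c³/6)·n^{3(1−α)} = (1³/6)·n^{1} → ∞; triangles are abundant w.h.p.

E[X] ≈ 41.001339; in regime p = Θ(1/n^{2/3}) E[X] diverges (above the triangle threshold p ~ 1/n).


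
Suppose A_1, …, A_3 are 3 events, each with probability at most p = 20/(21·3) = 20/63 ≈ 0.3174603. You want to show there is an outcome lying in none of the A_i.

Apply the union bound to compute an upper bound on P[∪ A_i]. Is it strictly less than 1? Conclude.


Union bound: P[∪_{i=1}^{3} A_i] ≤ Σ_i P[A_i] ≤ 3·p = 3·(20/63) = 20/21.
Numerically: 20/21 ≈ 0.9523810.
Is 20/21 < 1? YES.
Since P[∪ A_i] ≤ 20/21 < 1, the complement has P[∩ A_i^c] ≥ 1 − 20/21 = 1/21 > 0, so some outcome avoids every A_i.

3·p = 20/21 ≈ 0.9523810; existence CERTIFIED by the union bound.


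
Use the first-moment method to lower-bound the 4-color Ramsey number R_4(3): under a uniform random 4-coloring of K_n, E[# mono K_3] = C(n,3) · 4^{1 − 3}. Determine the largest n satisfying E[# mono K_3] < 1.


We need C(n, 3) · 4^{1 − 3} < 1, i.e. C(n, 3) < 4^{3 − 1} = 16.
Check values of n near the boundary:
  n = 3: C(3, 3) = 1; 1 < 16? YES
  n = 4: C(4, 3) = 4; 4 < 16? YES
  n = 5: C(5, 3) = 10; 10 < 16? YES
  n = 6: C(6, 3) = 20; 20 < 16? NO
  n = 7: C(7, 3) = 35; 35 < 16? NO
The largest n with C(n, 3) < 16 is n = 5 (where E[X] = 5/8 ≈ 0.6250). Hence R_4(3) > 5, i.e. R_4(3) ≥ 6.

Largest n = 5; hence R_4(3) > 5.


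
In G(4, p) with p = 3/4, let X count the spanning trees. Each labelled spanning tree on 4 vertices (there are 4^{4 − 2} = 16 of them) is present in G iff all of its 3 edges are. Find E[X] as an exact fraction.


K_4 has 4^{4 − 2} = 16 labelled spanning trees.
For each such spanning tree H, let X_H = 1 if all 3 edges of H are present in G. Then P[X_H = 1] = p^{3} = (3/4)^{3} = 27/64.
By linearity: E[X] = Σ_H E[X_H] = 16 · p^{3} = 16 · 27/64 = 27/4.
Numerically: E[X] ≈ 6.75.

E[X] = 16 · (3/4)^{3} = 27/4 ≈ 6.75.


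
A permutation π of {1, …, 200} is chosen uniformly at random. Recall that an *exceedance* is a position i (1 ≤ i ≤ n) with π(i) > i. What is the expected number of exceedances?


Write X = Σ_{i=1}^{200} X_i, where X_i = 1_{π(i) > i}.
For each fixed i, π(i) is uniform over {1, …, 200} (marginal of a uniform permutation), so P[π(i) > i] = (n − i)/n. Summing: Σ_{i=1}^{200} (n − i)/n = (0 + 1 + … + 199)/200 = 200(200 − 1)/(2·200) = (200 − 1)/2.
Hence E[X] = Σ_{i=1}^{200} (200 − i)/200 = 199/2 ≈ 99.500.

E[X] = 199/2 = 99.500.


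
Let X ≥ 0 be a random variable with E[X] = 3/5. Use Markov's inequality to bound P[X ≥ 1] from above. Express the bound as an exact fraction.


μ = E[X] = 3/5, a = 1.
Markov: P[X ≥ 1] ≤ μ/a = (3/5)/1 = 3/5.
Numerically: ≈ 0.600000.
(Since a = 1 > μ = 0.600000, the bound 3/5 is < 1 and informative.)

P[X ≥ 1] ≤ 3/5 ≈ 0.600000.


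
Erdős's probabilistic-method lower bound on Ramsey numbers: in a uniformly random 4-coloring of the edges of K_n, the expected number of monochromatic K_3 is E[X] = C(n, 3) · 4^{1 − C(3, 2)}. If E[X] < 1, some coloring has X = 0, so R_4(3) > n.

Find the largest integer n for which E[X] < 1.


We need C(n, 3) · 4^{1 − 3} < 1, i.e. C(n, 3) < 4^{3 − 1} = 16.
Check values of n near the boundary:
  n = 3: C(3, 3) = 1; 1 < 16? YES
  n = 4: C(4, 3) = 4; 4 < 16? YES
  n = 5: C(5, 3) = 10; 10 < 16? YES
  n = 6: C(6, 3) = 20; 20 < 16? NO
The largest n with C(n, 3) < 16 is n = 5 (where E[X] = 5/8 ≈ 0.6250000). Hence R_4(3) > 5, i.e. R_4(3) ≥ 6.

Largest n = 5; hence R_4(3) > 5.


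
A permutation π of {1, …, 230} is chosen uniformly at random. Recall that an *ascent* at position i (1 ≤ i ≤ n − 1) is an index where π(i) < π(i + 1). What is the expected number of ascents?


Write X = Σ X_I over i = 1, …, 229, with X_I the indicator of one ascent.
There are 229 indicators.
For each fixed i, the pair (π(i), π(i+1)) is a uniformly random ordered pair of distinct values from {1, …, 230}; by symmetry P[π(i) < π(i+1)] = 1/2.
By linearity: E[X] = 229 · (1/2) = (230 − 1) · (1/2) = 229/2 ≈ 114.500000.

E[X] = 229/2 = 114.500000.


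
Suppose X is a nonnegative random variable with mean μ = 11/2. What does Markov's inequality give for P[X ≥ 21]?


μ = E[X] = 11/2, a = 21.
Markov: P[X ≥ 21] ≤ μ/a = (11/2)/21 = 11/42.
Numerically: ≈ 0.262.
(Since a = 21 > μ = 5.500, the bound 11/42 is < 1 and informative.)

P[X ≥ 21] ≤ 11/42 ≈ 0.262.


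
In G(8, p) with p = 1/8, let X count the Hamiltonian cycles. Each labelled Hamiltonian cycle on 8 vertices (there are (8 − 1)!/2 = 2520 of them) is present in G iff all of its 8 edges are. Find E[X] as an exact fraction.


K_8 has (8 − 1)!/2 = 2520 labelled Hamiltonian cycles.
For each such Hamiltonian cycle H, let X_H = 1 if all 8 edges of H are present in G. Then P[X_H = 1] = p^{8} = (1/8)^{8} = 1/16777216.
By linearity: E[X] = Σ_H E[X_H] = 2520 · p^{8} = 2520 · 1/16777216 = 315/2097152.
Numerically: E[X] ≈ 0.0001502.

E[X] = 2520 · (1/8)^{8} = 315/2097152 ≈ 0.0001502.


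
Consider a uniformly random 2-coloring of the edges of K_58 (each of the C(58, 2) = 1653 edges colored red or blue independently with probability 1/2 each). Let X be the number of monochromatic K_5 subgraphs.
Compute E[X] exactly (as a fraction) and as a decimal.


Let X = Σ_S X_S over the C(58, 5) = 4582116 subsets S of size 5, where X_S = 1 if the K_5 on S is monochromatic.
For a fixed S, the K_5 on S has C(5, 2) = 10 edges. P[all 10 edges red] = (1/2)^10, and likewise for blue, so P[monochromatic] = 2·(1/2)^10 = 2^{1 − 10} = 1/512.
By linearity of expectation: E[X] = C(58, 5) · 2^{1 − 10} = 4582116 · 1/512 = 1145529/128.
Numerically: E[X] ≈ 8949.445.

E[X] = C(58,5)·2^(1−C(5,2)) = 1145529/128 ≈ 8949.445.


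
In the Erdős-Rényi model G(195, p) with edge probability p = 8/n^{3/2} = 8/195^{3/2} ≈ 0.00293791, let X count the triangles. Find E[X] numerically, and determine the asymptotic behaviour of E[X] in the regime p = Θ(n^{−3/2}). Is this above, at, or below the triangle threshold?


Number of potential triangles: C(195, 3) = 1216865.
Each occurs with probability p³ ≈ (0.00293791)³ ≈ 2.53579540e-08.
By linearity: E[X] = C(195, 3)·p³ ≈ 1216865 · 2.53579540e-08 ≈ 0.030857.
Since α = 3/2 > 1, p = c/n^{3/2} = o(1/n) is below the triangle threshold p ~ 1/n. Asymptotically E[X] ~ (c³/6)·n^{3(1−α)} = (8³/6)·n^{-1.5} → 0, so by Markov's inequality G has no triangles w.h.p.

E[X] ≈ 0.030857; in regime p = Θ(1/n^{3/2}) E[X] tends to 0 (below the triangle threshold p ~ 1/n).


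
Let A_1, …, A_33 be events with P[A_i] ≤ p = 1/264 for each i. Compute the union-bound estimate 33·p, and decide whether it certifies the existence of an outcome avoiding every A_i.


Union bound: P[∪_{i=1}^{33} A_i] ≤ Σ_i P[A_i] ≤ 33·p = 33·(1/264) = 1/8.
Numerically: 1/8 ≈ 0.125.
Is 1/8 < 1? YES.
Since P[∪ A_i] ≤ 1/8 < 1, the complement has P[∩ A_i^c] ≥ 1 − 1/8 = 7/8 > 0, so some outcome avoids every A_i.

33·p = 1/8 ≈ 0.125; existence CERTIFIED by the union bound.


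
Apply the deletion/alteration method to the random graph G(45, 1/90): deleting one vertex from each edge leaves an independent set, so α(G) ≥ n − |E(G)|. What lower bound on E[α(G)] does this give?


E[|E(G)|] = C(45, 2)·p = 990 · (1/90) = 11.
E[α(G)] ≥ n − E[|E(G)|] = 45 − 11 = 34.
Numerically: ≈ 34.000.
(This is only a lower bound; the true E[α(G)] may be larger.)

E[α(G)] ≥ 34 ≈ 34.000.


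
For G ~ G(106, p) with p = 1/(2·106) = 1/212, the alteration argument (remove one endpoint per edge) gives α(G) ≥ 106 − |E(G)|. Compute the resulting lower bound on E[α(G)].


E[|E(G)|] = C(106, 2)·p = 5565 · (1/212) = 105/4.
E[α(G)] ≥ n − E[|E(G)|] = 106 − 105/4 = 319/4.
Numerically: ≈ 79.7500.
(This is only a lower bound; the true E[α(G)] may be larger.)

E[α(G)] ≥ 319/4 ≈ 79.7500.


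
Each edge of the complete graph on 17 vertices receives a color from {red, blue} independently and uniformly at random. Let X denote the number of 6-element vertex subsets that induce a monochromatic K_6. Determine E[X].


Let X = Σ_S X_S over the C(17, 6) = 12376 subsets S of size 6, where X_S = 1 if the K_6 on S is monochromatic.
For a fixed S, the K_6 on S has C(6, 2) = 15 edges. P[all 15 edges red] = (1/2)^15, and likewise for blue, so P[monochromatic] = 2·(1/2)^15 = 2^{1 − 15} = 1/16384.
Summing: E[X] = C(17, 6) · 2^{1 − 15} = 12376 · 1/16384 = 1547/2048.
Numerically: E[X] ≈ 0.755371.

E[X] = C(17,6)·2^(1−C(6,2)) = 1547/2048 ≈ 0.755371.


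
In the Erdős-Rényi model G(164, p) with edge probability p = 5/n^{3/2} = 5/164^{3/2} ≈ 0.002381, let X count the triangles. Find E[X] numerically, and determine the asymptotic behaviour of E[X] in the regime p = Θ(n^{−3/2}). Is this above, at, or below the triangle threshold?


Number of potential triangles: C(164, 3) = 721764.
Each occurs with probability p³ ≈ (0.002381)³ ≈ 1.349313e-08.
By linearity: E[X] = C(164, 3)·p³ ≈ 721764 · 1.349313e-08 ≈ 0.0097.
Since α = 3/2 > 1, p = c/n^{3/2} = o(1/n) is below the triangle threshold p ~ 1/n. Asymptotically E[X] ~ (c³/6)·n^{3(1−α)} = (5³/6)·n^{-1.5} → 0, so by Markov's inequality G has no triangles w.h.p.

E[X] ≈ 0.0097; in regime p = Θ(1/n^{3/2}) E[X] tends to 0 (below the triangle threshold p ~ 1/n).


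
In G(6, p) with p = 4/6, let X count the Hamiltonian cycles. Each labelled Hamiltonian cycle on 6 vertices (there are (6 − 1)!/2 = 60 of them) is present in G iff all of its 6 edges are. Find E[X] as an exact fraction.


K_6 has (6 − 1)!/2 = 60 labelled Hamiltonian cycles.
For each such Hamiltonian cycle H, let X_H = 1 if all 6 edges of H are present in G. Then P[X_H = 1] = p^{6} = (2/3)^{6} = 64/729.
By linearity of expectation: E[X] = Σ_H E[X_H] = 60 · p^{6} = 60 · 64/729 = 1280/243.
Numerically: E[X] ≈ 5.26749.

E[X] = 60 · (2/3)^{6} = 1280/243 ≈ 5.26749.


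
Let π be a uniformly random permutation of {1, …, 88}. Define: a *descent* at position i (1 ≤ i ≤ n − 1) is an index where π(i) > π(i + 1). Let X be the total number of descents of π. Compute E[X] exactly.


Write X = Σ X_I over i = 1, …, 87, with X_I the indicator of one descent.
There are 87 indicators.
For each fixed i, the pair (π(i), π(i+1)) is a uniformly random ordered pair of distinct values from {1, …, 88}; by symmetry P[π(i) > π(i+1)] = 1/2.
By linearity: E[X] = 87 · (1/2) = (88 − 1) · (1/2) = 87/2 ≈ 43.500.

E[X] = 87/2 = 43.500.


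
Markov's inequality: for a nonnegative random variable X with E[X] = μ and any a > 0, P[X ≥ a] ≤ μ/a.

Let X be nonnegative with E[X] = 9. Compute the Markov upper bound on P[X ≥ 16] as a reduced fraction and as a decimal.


μ = E[X] = 9, a = 16.
Markov: P[X ≥ 16] ≤ μ/a = (9)/16 = 9/16.
Numerically: ≈ 0.562500.
(Since a = 16 > μ = 9.000000, the bound 9/16 is < 1 and informative.)

P[X ≥ 16] ≤ 9/16 ≈ 0.562500.


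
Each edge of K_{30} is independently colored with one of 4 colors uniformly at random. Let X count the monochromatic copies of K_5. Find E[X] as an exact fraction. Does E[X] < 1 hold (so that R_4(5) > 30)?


E[X] = C(30, 5) · 4^{1 − 10} = 142506 · 4^{−9} = 142506/262144.
As a reduced fraction: E[X] = 71253/131072 ≈ 0.5436.
Is E[X] < 1? YES.
Since E[X] < 1, there exists a 4-coloring of K_{30} with no monochromatic K_5; hence R_4(5) > 30.

E[X] = 71253/131072 ≈ 0.5436; E[X] < 1, so R_4(5) > 30.


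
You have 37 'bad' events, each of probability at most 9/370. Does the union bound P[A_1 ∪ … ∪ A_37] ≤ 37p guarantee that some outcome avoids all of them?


Union bound: P[∪_{i=1}^{37} A_i] ≤ Σ_i P[A_i] ≤ 37·p = 37·(9/370) = 9/10.
Numerically: 9/10 ≈ 0.900000.
Is 9/10 < 1? YES.
Since P[∪ A_i] ≤ 9/10 < 1, the complement has P[∩ A_i^c] ≥ 1 − 9/10 = 1/10 > 0, so some outcome avoids every A_i.

37·p = 9/10 ≈ 0.900000; existence CERTIFIED by the union bound.


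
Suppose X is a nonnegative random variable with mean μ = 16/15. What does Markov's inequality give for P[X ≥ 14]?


μ = E[X] = 16/15, a = 14.
Markov: P[X ≥ 14] ≤ μ/a = (16/15)/14 = 8/105.
Numerically: ≈ 0.0762.
(Since a = 14 > μ = 1.0667, the bound 8/105 is < 1 and informative.)

P[X ≥ 14] ≤ 8/105 ≈ 0.0762.


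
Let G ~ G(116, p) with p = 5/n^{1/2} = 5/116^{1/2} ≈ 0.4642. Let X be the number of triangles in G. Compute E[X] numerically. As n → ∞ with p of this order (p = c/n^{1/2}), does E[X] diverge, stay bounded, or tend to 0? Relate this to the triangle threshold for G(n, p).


Number of potential triangles: C(116, 3) = 253460.
Each occurs with probability p³ ≈ (0.4642)³ ≈ 1.000514e-01.
By linearity: E[X] = C(116, 3)·p³ ≈ 253460 · 1.000514e-01 ≈ 25359.0196.
Since α = 1/2 < 1, p = c/n^{1/2} ≫ 1/n is above the triangle threshold p ~ 1/n. Asymptotically E[X] ~ (c³/6)·n^{3(1−α)} = (5³/6)·n^{1.5} → ∞; triangles are abundant w.h.p.

E[X] ≈ 25359.0196; in regime p = Θ(1/n^{1/2}) E[X] diverges (above the triangle threshold p ~ 1/n).
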